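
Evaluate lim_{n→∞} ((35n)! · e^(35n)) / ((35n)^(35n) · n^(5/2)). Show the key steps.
lim = 0

Stirling: (35n)! ~ sqrt(2π·35n) · (35n/e)^(35n). Hence
  (35n)! · e^(35n) / (35n)^(35n) ~ sqrt(2π·35n).
Dividing by n^(5/2): sqrt(2π·35n) / n^(5/2) = sqrt(2π·35) · n^((1−5)/2), so the expression behaves like sqrt(2π·35) · n^((1−5)/2) → 0.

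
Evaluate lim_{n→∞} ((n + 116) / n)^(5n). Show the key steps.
lim = e^580

Rewrite as (1 + 116/n)^(5n). By the standard limit (1 + x/n)^n → e^x, we have (1 + 116/n)^n → e^116, and raising to the 5th power gives e^580.
More precisely, ln[(1 + 116/n)^(5n)] = 5n · ln(1 + 116/n) = 5n · (116/n + O(1/n^2)) = 580 + O(1/n) → 580.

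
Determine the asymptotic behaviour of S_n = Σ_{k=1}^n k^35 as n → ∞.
S_n ~ n^36 / 36

By integral comparison (Euler-Maclaurin), Σ_{k=1}^n k^35 = ∫_0^n x^35 dx + O(n^35) = n^36/36 + O(n^35). (Equivalently, Faulhaber's formula gives the same leading term.)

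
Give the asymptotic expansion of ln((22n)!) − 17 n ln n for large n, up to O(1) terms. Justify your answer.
ln((22n)!) − 17 n ln n = 5 n ln n + 22(ln 22 − 1) n + (1/2) ln(2π·22n) + O(1/n)

Stirling: ln((22n)!) = 22n ln(22n) − 22n + (1/2) ln(2π·22n) + O(1/n).
Expand 22n ln(22n) = 22n (ln n + ln 22) = 22n ln n + 22n ln 22.
Subtract 17n ln n: leading term is (22 − 17) n ln n = 5 n ln n. The next term is 22n ln 22 − 22n = 22(ln 22 − 1) n. Then the (1/2) ln(2π·22n) correction.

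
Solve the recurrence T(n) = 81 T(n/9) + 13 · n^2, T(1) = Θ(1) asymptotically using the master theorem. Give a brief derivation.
T(n) = Θ(n^2 log n)

log_9 81 = 2, and f(n) = 13 · n^2 = Θ(n^(log_9 81)). This is Case 2 of the master theorem: T(n) = Θ(f(n) · log n) = Θ(n^2 log n).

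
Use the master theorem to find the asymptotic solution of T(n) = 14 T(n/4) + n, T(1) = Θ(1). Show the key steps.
T(n) = Θ(n^(log_4 14))

Master theorem: compare f(n) = n to n^(log_4 14) where log_4 14 ≈ 1.904. Since 1 < log_4 14, we have f(n) = O(n^(log_4 14 − ε)) for some ε > 0 — Case 1. Hence T(n) = Θ(n^(log_4 14)).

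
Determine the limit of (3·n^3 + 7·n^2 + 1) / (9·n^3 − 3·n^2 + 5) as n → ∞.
lim = 3/9 = 1/3

For large n the leading n^3 terms dominate both numerator and denominator. Dividing top and bottom by n^3, every other term tends to 0, leaving 3/9 = 1/3.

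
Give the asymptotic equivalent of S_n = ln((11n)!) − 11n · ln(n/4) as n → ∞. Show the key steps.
S_n ~ 11n · (ln 44 − 1) + O(ln n)

Stirling: ln((11n)!) = 11n ln(11n) − 11n + O(ln n).
  S_n = 11n ln(11n) − 11n − 11n ln(n/4) + O(ln n)
      = 11n ln(11n) − 11n ln n + 11n ln 4 − 11n + O(ln n)
      = 11n ln 11 + 11n ln 4 − 11n + O(ln n)
      = 11n (ln 44 − 1) + O(ln n).
Numerically ln(44) − 1 ≈ 2.7842.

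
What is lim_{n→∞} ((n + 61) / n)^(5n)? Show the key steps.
lim = e^305

Rewrite as (1 + 61/n)^(5n). By the standard limit (1 + x/n)^n → e^x, we have (1 + 61/n)^n → e^61, and raising to the 5th power gives e^305.
More precisely, ln[(1 + 61/n)^(5n)] = 5n · ln(1 + 61/n) = 5n · (61/n + O(1/n^2)) = 305 + O(1/n) → 305.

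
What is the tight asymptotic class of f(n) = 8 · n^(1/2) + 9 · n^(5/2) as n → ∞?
f(n) ∈ Θ(n^(5/2))

Compare the terms by growth order. For large n, n^a · (log n)^b dominates n^a' · (log n)^b' iff a > a', or (a = a' and b > b'). Ranking the 2 terms shows the dominant one is 9 · n^(5/2). Hence f(n) ∈ Θ(n^(5/2)).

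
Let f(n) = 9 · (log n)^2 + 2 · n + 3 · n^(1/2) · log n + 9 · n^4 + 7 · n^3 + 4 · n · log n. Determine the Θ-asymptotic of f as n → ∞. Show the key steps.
f(n) ∈ Θ(n^4)

Compare the terms by growth order. For large n, n^a · (log n)^b dominates n^a' · (log n)^b' iff a > a', or (a = a' and b > b'). Ranking the 6 terms shows the dominant one is 9 · n^4. Hence f(n) ∈ Θ(n^4).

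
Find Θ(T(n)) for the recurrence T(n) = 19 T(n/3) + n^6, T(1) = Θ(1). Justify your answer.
T(n) = Θ(n^6)

log_3 19 ≈ 2.680. f(n) = n^6 dominates n^(log_3 19) since 6 > 2.680, and the regularity condition a·f(n/b) = 19·(n/3)^6 = (19/729)·n^6 ≤ c·f(n) holds with c = 19/729 ≈ 0.0261 < 1. So this is Case 3: T(n) = Θ(f(n)) = Θ(n^6).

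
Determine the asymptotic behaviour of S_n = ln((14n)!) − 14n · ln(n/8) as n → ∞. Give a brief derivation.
S_n ~ 14n · (ln 112 − 1) + O(ln n)

Stirling: ln((14n)!) = 14n ln(14n) − 14n + O(ln n).
  S_n = 14n ln(14n) − 14n − 14n ln(n/8) + O(ln n)
      = 14n ln(14n) − 14n ln n + 14n ln 8 − 14n + O(ln n)
      = 14n ln 14 + 14n ln 8 − 14n + O(ln n)
      = 14n (ln 112 − 1) + O(ln n).
Numerically ln(112) − 1 ≈ 3.7185.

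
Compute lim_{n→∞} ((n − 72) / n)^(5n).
lim = e^(−360)

Rewrite as (1 − 72/n)^(5n). By the standard limit (1 + x/n)^n → e^x, we have (1 − 72/n)^n → e^(−72), and raising to the 5th power gives e^(−360).
More precisely, ln[(1 − 72/n)^(5n)] = 5n · ln(1 − 72/n) = 5n · (-72/n + O(1/n^2)) = -360 + O(1/n) → -360.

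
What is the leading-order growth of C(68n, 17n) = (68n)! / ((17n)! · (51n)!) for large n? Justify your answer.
C(68n, 17n) ~ (256/27)^(17n) · sqrt(2/(3π·17n))

Write N = 17n. Apply Stirling to each factorial:
  (4N)! ~ sqrt(2π·4N) · (4N/e)^(4N),
  N! ~ sqrt(2π N) · (N/e)^N,
  (3N)! ~ sqrt(2π·3N) · (3N/e)^(3N).
The exponential factors combine to (4N)^(4N) / (N^N · (3N)^(3N)) = 4^(4N)/3^(3N) = (4^4/3^3)^N = (256/27)^N.
The square-root prefactors combine to sqrt(2π·4N) / (sqrt(2π N)·sqrt(2π·3N)) = sqrt(4 / (2π·3·N)) = sqrt(2/(3π·17n)).
Substituting N = 17n: C(68n, 17n) ~ (256/27)^(17n) · sqrt(2/(3π·17n)).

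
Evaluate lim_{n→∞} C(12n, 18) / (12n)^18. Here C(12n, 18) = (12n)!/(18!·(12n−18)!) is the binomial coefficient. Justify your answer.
lim = 1/18! = 1/6402373705728000

With N = 12n → ∞: C(N, 18) / N^18 = [N(N−1)…(N−17)] / (18! · N^18) = (1/18!) · 1 · (1 − 1/(12n)) · … · (1 − 17/(12n)). Each factor → 1 as N → ∞, so the limit is 1/18! = 1/6402373705728000.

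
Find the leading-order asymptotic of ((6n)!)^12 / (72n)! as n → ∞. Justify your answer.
((6n)!)^12/(72n)! ~ ((2π·6n)^(11/2) / sqrt(12)) · 12^(−12·6n)  →  0

Write N = 6n. Stirling: N! ~ sqrt(2π N)(N/e)^N and (12N)! ~ sqrt(2π·12N)·(12N/e)^(12N).
  (N!)^12/(12N)! ~ (2π N)^(12/2) (N/e)^(12N) / [sqrt(2π·12N) (12N/e)^(12N)]
     = (2π N)^(12/2) / sqrt(2π·12N) · (N/(12N))^(12N)
     = (2π N)^((12−1)/2) / sqrt(12) · 12^(−12N).
Since 12^12 > 1, the factor 12^(−12N) decays exponentially, so the ratio → 0. Substituting N = 6n gives the stated form.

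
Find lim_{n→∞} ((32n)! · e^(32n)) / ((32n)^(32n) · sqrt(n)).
lim = sqrt(2π·32)

Stirling: (32n)! ~ sqrt(2π·32n) · (32n/e)^(32n). Hence
  (32n)! · e^(32n) / (32n)^(32n) ~ sqrt(2π·32n).
Dividing by sqrt(n): sqrt(2π·32n) / sqrt(n) = sqrt(2π·32) · n^((1−1)/2), so the limit is sqrt(2π·32).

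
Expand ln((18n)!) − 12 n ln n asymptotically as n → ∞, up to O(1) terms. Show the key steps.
ln((18n)!) − 12 n ln n = 6 n ln n + 18(ln 18 − 1) n + (1/2) ln(2π·18n) + O(1/n)

Stirling: ln((18n)!) = 18n ln(18n) − 18n + (1/2) ln(2π·18n) + O(1/n).
Expand 18n ln(18n) = 18n (ln n + ln 18) = 18n ln n + 18n ln 18.
Subtract 12n ln n: leading term is (18 − 12) n ln n = 6 n ln n. The next term is 18n ln 18 − 18n = 18(ln 18 − 1) n. Then the (1/2) ln(2π·18n) correction.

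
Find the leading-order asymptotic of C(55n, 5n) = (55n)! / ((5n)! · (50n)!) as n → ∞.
C(55n, 5n) ~ (285311670611/10000000000)^(5n) · sqrt(11/(20π·5n))

Write N = 5n. Apply Stirling to each factorial:
  (11N)! ~ sqrt(2π·11N) · (11N/e)^(11N),
  N! ~ sqrt(2π N) · (N/e)^N,
  (10N)! ~ sqrt(2π·10N) · (10N/e)^(10N).
The exponential factors combine to (11N)^(11N) / (N^N · (10N)^(10N)) = 11^(11N)/10^(10N) = (11^11/10^10)^N = (285311670611/10000000000)^N.
The square-root prefactors combine to sqrt(2π·11N) / (sqrt(2π N)·sqrt(2π·10N)) = sqrt(11 / (2π·10·N)) = sqrt(11/(20π·5n)).
Substituting N = 5n: C(55n, 5n) ~ (285311670611/10000000000)^(5n) · sqrt(11/(20π·5n)).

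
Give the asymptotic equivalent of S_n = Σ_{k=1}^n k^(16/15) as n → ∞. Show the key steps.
S_n ~ (15/31) · n^(31/15)

Integral comparison: Σ_{k=1}^n k^(16/15) = ∫_0^n x^(16/15) dx + O(n^(16/15)). The integral is n^(1 + 16/15) / (1 + 16/15) = n^((16+15)/15) / ((16+15)/15) = (15/31) · n^(31/15).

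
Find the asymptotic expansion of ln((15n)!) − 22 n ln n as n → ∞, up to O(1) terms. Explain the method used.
ln((15n)!) − 22 n ln n = −7 n ln n + 15(ln 15 − 1) n + (1/2) ln(2π·15n) + O(1/n)

Stirling: ln((15n)!) = 15n ln(15n) − 15n + (1/2) ln(2π·15n) + O(1/n).
Expand 15n ln(15n) = 15n (ln n + ln 15) = 15n ln n + 15n ln 15.
Subtract 22n ln n: leading term is (15 − 22) n ln n = −7 n ln n. The next term is 15n ln 15 − 15n = 15(ln 15 − 1) n. Then the (1/2) ln(2π·15n) correction.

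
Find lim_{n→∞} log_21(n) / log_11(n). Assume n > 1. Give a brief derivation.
lim = ln(11) / ln(21) = log_21(11)

Change of base: log_21(n) = ln n / ln 21 and log_11(n) = ln n / ln 11. The ratio is (ln n / ln 21) · (ln 11 / ln n) = ln 11 / ln 21, a constant independent of n. So the limit is ln 11 / ln 21 = log_21(11).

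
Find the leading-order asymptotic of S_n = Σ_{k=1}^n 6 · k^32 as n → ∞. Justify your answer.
S_n ~ 2 · n^33 / 11

By integral comparison (Euler-Maclaurin), Σ_{k=1}^n 6 · k^32 = 6 · ∫_0^n x^32 dx + O(n^32) = 6 · n^33/33 = 2 · n^33 / 11 + O(n^32). (Equivalently, Faulhaber's formula gives the same leading term.)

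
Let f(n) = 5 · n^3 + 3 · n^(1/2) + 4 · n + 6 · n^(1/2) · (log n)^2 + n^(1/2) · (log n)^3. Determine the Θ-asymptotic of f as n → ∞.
f(n) ∈ Θ(n^3)

Compare the terms by growth order. For large n, n^a · (log n)^b dominates n^a' · (log n)^b' iff a > a', or (a = a' and b > b'). Ranking the 5 terms shows the dominant one is 5 · n^3. Hence f(n) ∈ Θ(n^3).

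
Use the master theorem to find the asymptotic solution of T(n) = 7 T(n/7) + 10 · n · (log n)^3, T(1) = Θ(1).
T(n) = Θ(n · (log n)^4)

Here log_7 7 = 1 and f(n) = 10 · n · (log n)^3 = Θ(n^(log_7 7) · (log n)^3). This is the extended Case 2 of the master theorem (f matches the critical exponent up to log factors), giving T(n) = Θ(n^(log_7 7) · (log n)^(3+1)) = Θ(n · (log n)^4).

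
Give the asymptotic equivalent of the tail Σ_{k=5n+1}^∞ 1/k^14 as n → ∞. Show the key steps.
Σ_{k>5n} 1/k^14 ~ 1/(13 · (5n)^13)

Compare to the integral: ∫_{5n}^∞ x^(−14) dx = [−x^(−13)/13]_{5n}^∞ = 1/((14−1)·(5n)^13). Euler-Maclaurin then gives
  Σ_{k>5n} 1/k^14 = ∫_{5n}^∞ dx/x^14 − 1/(2·(5n)^14) + O(1/(5n)^15).
(Equivalently this is ζ(14) − Σ_{k≤5n} 1/k^14.)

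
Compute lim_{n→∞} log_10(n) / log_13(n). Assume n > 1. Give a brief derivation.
lim = ln(13) / ln(10) = log_10(13)

Change of base: log_10(n) = ln n / ln 10 and log_13(n) = ln n / ln 13. The ratio is (ln n / ln 10) · (ln 13 / ln n) = ln 13 / ln 10, a constant independent of n. So the limit is ln 13 / ln 10 = log_10(13).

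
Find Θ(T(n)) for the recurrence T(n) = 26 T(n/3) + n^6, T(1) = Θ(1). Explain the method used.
T(n) = Θ(n^6)

log_3 26 ≈ 2.966. f(n) = n^6 dominates n^(log_3 26) since 6 > 2.966, and the regularity condition a·f(n/b) = 26·(n/3)^6 = (26/729)·n^6 ≤ c·f(n) holds with c = 26/729 ≈ 0.0357 < 1. So this is Case 3: T(n) = Θ(f(n)) = Θ(n^6).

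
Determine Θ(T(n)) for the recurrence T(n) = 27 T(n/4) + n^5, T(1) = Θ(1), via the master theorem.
T(n) = Θ(n^5)

log_4 27 ≈ 2.377. f(n) = n^5 dominates n^(log_4 27) since 5 > 2.377, and the regularity condition a·f(n/b) = 27·(n/4)^5 = (27/1024)·n^5 ≤ c·f(n) holds with c = 27/1024 ≈ 0.0264 < 1. So this is Case 3: T(n) = Θ(f(n)) = Θ(n^5).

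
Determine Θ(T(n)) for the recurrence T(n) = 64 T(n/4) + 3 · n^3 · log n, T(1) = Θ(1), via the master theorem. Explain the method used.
T(n) = Θ(n^3 · (log n)^2)

Here log_4 64 = 3 and f(n) = 3 · n^3 · log n = Θ(n^(log_4 64) · (log n)^1). This is the extended Case 2 of the master theorem (f matches the critical exponent up to log factors), giving T(n) = Θ(n^(log_4 64) · (log n)^(1+1)) = Θ(n^3 · (log n)^2).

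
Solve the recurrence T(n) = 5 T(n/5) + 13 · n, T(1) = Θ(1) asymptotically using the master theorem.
T(n) = Θ(n log n)

log_5 5 = 1, and f(n) = 13 · n = Θ(n^(log_5 5)). This is Case 2 of the master theorem: T(n) = Θ(f(n) · log n) = Θ(n log n).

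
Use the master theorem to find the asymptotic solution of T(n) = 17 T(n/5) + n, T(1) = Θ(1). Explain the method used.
T(n) = Θ(n^(log_5 17))

Master theorem: compare f(n) = n to n^(log_5 17) where log_5 17 ≈ 1.760. Since 1 < log_5 17, we have f(n) = O(n^(log_5 17 − ε)) for some ε > 0 — Case 1. Hence T(n) = Θ(n^(log_5 17)).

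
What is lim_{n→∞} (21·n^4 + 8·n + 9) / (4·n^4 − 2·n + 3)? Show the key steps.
lim = 21/4

For large n the leading n^4 terms dominate both numerator and denominator. Dividing top and bottom by n^4, every other term tends to 0, leaving 21/4.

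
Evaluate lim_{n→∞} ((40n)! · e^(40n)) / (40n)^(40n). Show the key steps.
lim = ∞

Stirling: (40n)! ~ sqrt(2π·40n) · (40n/e)^(40n). Hence
  (40n)! · e^(40n) / (40n)^(40n) ~ sqrt(2π·40n) = sqrt(2π·40) · sqrt(n) → ∞.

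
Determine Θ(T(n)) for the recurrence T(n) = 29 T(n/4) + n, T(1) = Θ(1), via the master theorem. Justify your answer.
T(n) = Θ(n^(log_4 29))

Master theorem: compare f(n) = n to n^(log_4 29) where log_4 29 ≈ 2.429. Since 1 < log_4 29, we have f(n) = O(n^(log_4 29 − ε)) for some ε > 0 — Case 1. Hence T(n) = Θ(n^(log_4 29)).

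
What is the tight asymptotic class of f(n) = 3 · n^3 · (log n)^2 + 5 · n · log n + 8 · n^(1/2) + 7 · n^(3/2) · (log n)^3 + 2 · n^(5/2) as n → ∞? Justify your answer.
f(n) ∈ Θ(n^3 · (log n)^2)

Compare the terms by growth order. For large n, n^a · (log n)^b dominates n^a' · (log n)^b' iff a > a', or (a = a' and b > b'). Ranking the 5 terms shows the dominant one is 3 · n^3 · (log n)^2. Hence f(n) ∈ Θ(n^3 · (log n)^2).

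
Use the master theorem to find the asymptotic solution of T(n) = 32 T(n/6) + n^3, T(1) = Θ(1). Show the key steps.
T(n) = Θ(n^3)

log_6 32 ≈ 1.934. f(n) = n^3 dominates n^(log_6 32) since 3 > 1.934, and the regularity condition a·f(n/b) = 32·(n/6)^3 = (32/216)·n^3 ≤ c·f(n) holds with c = 32/216 ≈ 0.148 < 1. So this is Case 3: T(n) = Θ(f(n)) = Θ(n^3).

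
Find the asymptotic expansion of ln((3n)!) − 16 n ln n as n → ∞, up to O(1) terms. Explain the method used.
ln((3n)!) − 16 n ln n = −13 n ln n + 3(ln 3 − 1) n + (1/2) ln(2π·3n) + O(1/n)

Stirling: ln((3n)!) = 3n ln(3n) − 3n + (1/2) ln(2π·3n) + O(1/n).
Expand 3n ln(3n) = 3n (ln n + ln 3) = 3n ln n + 3n ln 3.
Subtract 16n ln n: leading term is (3 − 16) n ln n = −13 n ln n. The next term is 3n ln 3 − 3n = 3(ln 3 − 1) n. Then the (1/2) ln(2π·3n) correction.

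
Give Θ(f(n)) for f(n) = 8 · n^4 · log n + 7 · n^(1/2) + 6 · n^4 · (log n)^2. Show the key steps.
f(n) ∈ Θ(n^4 · (log n)^2)

Compare the terms by growth order. For large n, n^a · (log n)^b dominates n^a' · (log n)^b' iff a > a', or (a = a' and b > b'). Ranking the 3 terms shows the dominant one is 6 · n^4 · (log n)^2. Hence f(n) ∈ Θ(n^4 · (log n)^2).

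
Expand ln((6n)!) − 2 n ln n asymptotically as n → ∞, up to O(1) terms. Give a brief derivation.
ln((6n)!) − 2 n ln n = 4 n ln n + 6(ln 6 − 1) n + (1/2) ln(2π·6n) + O(1/n)

Stirling: ln((6n)!) = 6n ln(6n) − 6n + (1/2) ln(2π·6n) + O(1/n).
Expand 6n ln(6n) = 6n (ln n + ln 6) = 6n ln n + 6n ln 6.
Subtract 2n ln n: leading term is (6 − 2) n ln n = 4 n ln n. The next term is 6n ln 6 − 6n = 6(ln 6 − 1) n. Then the (1/2) ln(2π·6n) correction.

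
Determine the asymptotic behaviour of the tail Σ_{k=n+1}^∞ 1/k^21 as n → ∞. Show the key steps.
Σ_{k>n} 1/k^21 ~ 1/(20 · n^20)

Compare to the integral: ∫_{n}^∞ x^(−21) dx = [−x^(−20)/20]_{n}^∞ = 1/((21−1)·n^20). Euler-Maclaurin then gives
  Σ_{k>n} 1/k^21 = ∫_{n}^∞ dx/x^21 − 1/(2·n^21) + O(1/n^22).
(Equivalently this is ζ(21) − Σ_{k≤n} 1/k^21.)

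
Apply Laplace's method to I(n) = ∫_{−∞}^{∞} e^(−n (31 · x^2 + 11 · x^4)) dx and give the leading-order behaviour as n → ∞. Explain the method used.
I(n) ~ sqrt(π/(31n))

φ(x) = 31 · x^2 + 11 · x^4 has its unique global minimum at x* = 0 (since φ'(x) = 62x + 44x^3 = 0 only at x = 0 for real x with both coefficients positive, and φ → ∞ as |x| → ∞). At x* = 0, φ(0) = 0 and φ''(0) = 62. Laplace's method then gives
  I(n) ~ sqrt(2π / (n · φ''(0))) · e^(−n φ(0)) = sqrt(2π / (62n)) = sqrt(π/(31n)).
The 11 · x^4 term contributes only at subleading order (an O(1/n) relative correction).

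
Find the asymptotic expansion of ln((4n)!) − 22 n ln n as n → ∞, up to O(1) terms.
ln((4n)!) − 22 n ln n = −18 n ln n + 4(ln 4 − 1) n + (1/2) ln(2π·4n) + O(1/n)

Stirling: ln((4n)!) = 4n ln(4n) − 4n + (1/2) ln(2π·4n) + O(1/n).
Expand 4n ln(4n) = 4n (ln n + ln 4) = 4n ln n + 4n ln 4.
Subtract 22n ln n: leading term is (4 − 22) n ln n = −18 n ln n. The next term is 4n ln 4 − 4n = 4(ln 4 − 1) n. Then the (1/2) ln(2π·4n) correction.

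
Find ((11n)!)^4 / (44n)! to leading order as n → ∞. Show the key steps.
((11n)!)^4/(44n)! ~ ((2π·11n)^(3/2) / 2) · 4^(−4·11n)  →  0

Write N = 11n. Stirling: N! ~ sqrt(2π N)(N/e)^N and (4N)! ~ sqrt(2π·4N)·(4N/e)^(4N).
  (N!)^4/(4N)! ~ (2π N)^(4/2) (N/e)^(4N) / [sqrt(2π·4N) (4N/e)^(4N)]
     = (2π N)^(4/2) / sqrt(2π·4N) · (N/(4N))^(4N)
     = (2π N)^((4−1)/2) / 2 · 4^(−4N).
Since 4^4 > 1, the factor 4^(−4N) decays exponentially, so the ratio → 0. Substituting N = 11n gives the stated form.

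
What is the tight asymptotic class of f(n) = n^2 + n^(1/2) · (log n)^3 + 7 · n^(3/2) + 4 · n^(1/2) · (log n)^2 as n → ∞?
f(n) ∈ Θ(n^2)

Compare the terms by growth order. For large n, n^a · (log n)^b dominates n^a' · (log n)^b' iff a > a', or (a = a' and b > b'). Ranking the 4 terms shows the dominant one is n^2. Hence f(n) ∈ Θ(n^2).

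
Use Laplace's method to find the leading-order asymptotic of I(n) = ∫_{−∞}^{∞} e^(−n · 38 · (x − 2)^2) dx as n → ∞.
I(n) = sqrt(π/(38n))

Here φ(x) = 38 · (x − 2)^2 has its unique minimum at x* = 2 with φ(x*) = 0 and φ''(x*) = 76. Laplace's method gives
  I(n) ~ e^(−n φ(x*)) · sqrt(2π / (n · φ''(x*))) = sqrt(2π / (76n)) = sqrt(π/(38n)).
This is exact: substituting u = (x − 2)·sqrt(38n) gives I(n) = (1/sqrt(38n)) ∫_{−∞}^{∞} e^(−u^2) du = sqrt(π/(38n)).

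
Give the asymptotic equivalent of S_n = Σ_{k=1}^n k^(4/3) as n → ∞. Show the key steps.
S_n ~ (3/7) · n^(7/3)

Integral comparison: Σ_{k=1}^n k^(4/3) = ∫_0^n x^(4/3) dx + O(n^(4/3)). The integral is n^(1 + 4/3) / (1 + 4/3) = n^((4+3)/3) / ((4+3)/3) = (3/7) · n^(7/3).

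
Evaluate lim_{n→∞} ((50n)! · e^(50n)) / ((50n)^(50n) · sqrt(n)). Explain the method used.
lim = sqrt(2π·50)

Stirling: (50n)! ~ sqrt(2π·50n) · (50n/e)^(50n). Hence
  (50n)! · e^(50n) / (50n)^(50n) ~ sqrt(2π·50n).
Dividing by sqrt(n): sqrt(2π·50n) / sqrt(n) = sqrt(2π·50) · n^((1−1)/2), so the limit is sqrt(2π·50).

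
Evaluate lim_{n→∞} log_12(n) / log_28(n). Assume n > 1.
lim = ln(28) / ln(12) = log_12(28)

Change of base: log_12(n) = ln n / ln 12 and log_28(n) = ln n / ln 28. The ratio is (ln n / ln 12) · (ln 28 / ln n) = ln 28 / ln 12, a constant independent of n. So the limit is ln 28 / ln 12 = log_12(28).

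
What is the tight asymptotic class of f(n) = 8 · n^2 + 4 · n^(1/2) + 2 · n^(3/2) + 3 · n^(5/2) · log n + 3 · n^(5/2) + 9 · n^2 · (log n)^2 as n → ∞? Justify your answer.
f(n) ∈ Θ(n^(5/2) · log n)

Compare the terms by growth order. For large n, n^a · (log n)^b dominates n^a' · (log n)^b' iff a > a', or (a = a' and b > b'). Ranking the 6 terms shows the dominant one is 3 · n^(5/2) · log n. Hence f(n) ∈ Θ(n^(5/2) · log n).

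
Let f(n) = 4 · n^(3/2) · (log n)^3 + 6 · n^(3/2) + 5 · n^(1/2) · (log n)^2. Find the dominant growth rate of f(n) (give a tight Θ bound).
f(n) ∈ Θ(n^(3/2) · (log n)^3)

Compare the terms by growth order. For large n, n^a · (log n)^b dominates n^a' · (log n)^b' iff a > a', or (a = a' and b > b'). Ranking the 3 terms shows the dominant one is 4 · n^(3/2) · (log n)^3. Hence f(n) ∈ Θ(n^(3/2) · (log n)^3).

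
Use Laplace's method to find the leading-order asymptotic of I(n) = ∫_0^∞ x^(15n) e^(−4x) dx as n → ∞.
I(n) ~ (sqrt(2π·15n) / 4) · (15n/(4e))^(15n)

Write the integrand as exp(15n ln x − 4x) and set f(x) = 15n ln x − 4x. Then f'(x) = 15n/x − 4 = 0 at x* = 15n/4, and f''(x*) = −15n/x*^2 = −4^2/(15n). Laplace's method (interior maximum) gives
  I(n) ~ e^(f(x*)) · sqrt(2π / |f''(x*)|)
        = exp(15n ln(15n/4) − 15n) · sqrt(2π · 15n / 4^2)
        = (15n/4)^(15n) e^(−15n) · sqrt(2π·15n) / 4
        = (sqrt(2π·15n) / 4) · (15n/(4e))^(15n).
This matches Γ(15n+1)/4^(15n+1) with Stirling applied to Γ.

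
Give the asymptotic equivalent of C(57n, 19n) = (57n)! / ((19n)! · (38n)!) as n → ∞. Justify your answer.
C(57n, 19n) ~ (27/4)^(19n) · sqrt(3/(4π·19n))

Write N = 19n. Apply Stirling to each factorial:
  (3N)! ~ sqrt(2π·3N) · (3N/e)^(3N),
  N! ~ sqrt(2π N) · (N/e)^N,
  (2N)! ~ sqrt(2π·2N) · (2N/e)^(2N).
The exponential factors combine to (3N)^(3N) / (N^N · (2N)^(2N)) = 3^(3N)/2^(2N) = (3^3/2^2)^N = (27/4)^N.
The square-root prefactors combine to sqrt(2π·3N) / (sqrt(2π N)·sqrt(2π·2N)) = sqrt(3 / (2π·2·N)) = sqrt(3/(4π·19n)).
Substituting N = 19n: C(57n, 19n) ~ (27/4)^(19n) · sqrt(3/(4π·19n)).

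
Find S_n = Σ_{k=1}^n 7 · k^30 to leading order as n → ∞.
S_n ~ 7 · n^31 / 31

By integral comparison (Euler-Maclaurin), Σ_{k=1}^n 7 · k^30 = 7 · ∫_0^n x^30 dx + O(n^30) = 7 · n^31/31 + O(n^30). (Equivalently, Faulhaber's formula gives the same leading term.)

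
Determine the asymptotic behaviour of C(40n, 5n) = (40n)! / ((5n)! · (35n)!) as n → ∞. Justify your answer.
C(40n, 5n) ~ (16777216/823543)^(5n) · sqrt(4/(7π·5n))

Write N = 5n. Apply Stirling to each factorial:
  (8N)! ~ sqrt(2π·8N) · (8N/e)^(8N),
  N! ~ sqrt(2π N) · (N/e)^N,
  (7N)! ~ sqrt(2π·7N) · (7N/e)^(7N).
The exponential factors combine to (8N)^(8N) / (N^N · (7N)^(7N)) = 8^(8N)/7^(7N) = (8^8/7^7)^N = (16777216/823543)^N.
The square-root prefactors combine to sqrt(2π·8N) / (sqrt(2π N)·sqrt(2π·7N)) = sqrt(8 / (2π·7·N)) = sqrt(4/(7π·5n)).
Substituting N = 5n: C(40n, 5n) ~ (16777216/823543)^(5n) · sqrt(4/(7π·5n)).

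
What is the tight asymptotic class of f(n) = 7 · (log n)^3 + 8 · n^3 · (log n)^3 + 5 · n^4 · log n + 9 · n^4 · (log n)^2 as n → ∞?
f(n) ∈ Θ(n^4 · (log n)^2)

Compare the terms by growth order. For large n, n^a · (log n)^b dominates n^a' · (log n)^b' iff a > a', or (a = a' and b > b'). Ranking the 4 terms shows the dominant one is 9 · n^4 · (log n)^2. Hence f(n) ∈ Θ(n^4 · (log n)^2).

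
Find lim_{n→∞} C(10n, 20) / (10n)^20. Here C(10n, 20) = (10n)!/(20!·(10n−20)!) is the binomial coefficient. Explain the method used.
lim = 1/20! = 1/2432902008176640000

With N = 10n → ∞: C(N, 20) / N^20 = [N(N−1)…(N−19)] / (20! · N^20) = (1/20!) · 1 · (1 − 1/(10n)) · … · (1 − 19/(10n)). Each factor → 1 as N → ∞, so the limit is 1/20! = 1/2432902008176640000.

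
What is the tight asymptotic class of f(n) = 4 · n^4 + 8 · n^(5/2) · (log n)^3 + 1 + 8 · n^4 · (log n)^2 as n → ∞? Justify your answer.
f(n) ∈ Θ(n^4 · (log n)^2)

Compare the terms by growth order. For large n, n^a · (log n)^b dominates n^a' · (log n)^b' iff a > a', or (a = a' and b > b'). Ranking the 4 terms shows the dominant one is 8 · n^4 · (log n)^2. Hence f(n) ∈ Θ(n^4 · (log n)^2).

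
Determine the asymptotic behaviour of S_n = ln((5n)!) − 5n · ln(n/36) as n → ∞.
S_n ~ 5n · (ln 180 − 1) + O(ln n)

Stirling: ln((5n)!) = 5n ln(5n) − 5n + O(ln n).
  S_n = 5n ln(5n) − 5n − 5n ln(n/36) + O(ln n)
      = 5n ln(5n) − 5n ln n + 5n ln 36 − 5n + O(ln n)
      = 5n ln 5 + 5n ln 36 − 5n + O(ln n)
      = 5n (ln 180 − 1) + O(ln n).
Numerically ln(180) − 1 ≈ 4.1930.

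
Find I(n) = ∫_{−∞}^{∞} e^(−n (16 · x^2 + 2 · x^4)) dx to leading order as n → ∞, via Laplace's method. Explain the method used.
I(n) ~ sqrt(π/(16n))

φ(x) = 16 · x^2 + 2 · x^4 has its unique global minimum at x* = 0 (since φ'(x) = 32x + 8x^3 = 0 only at x = 0 for real x with both coefficients positive, and φ → ∞ as |x| → ∞). At x* = 0, φ(0) = 0 and φ''(0) = 32. Laplace's method then gives
  I(n) ~ sqrt(2π / (n · φ''(0))) · e^(−n φ(0)) = sqrt(2π / (32n)) = sqrt(π/(16n)).
The 2 · x^4 term contributes only at subleading order (an O(1/n) relative correction).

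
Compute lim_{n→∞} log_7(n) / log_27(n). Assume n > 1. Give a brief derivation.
lim = ln(27) / ln(7) = log_7(27)

Change of base: log_7(n) = ln n / ln 7 and log_27(n) = ln n / ln 27. The ratio is (ln n / ln 7) · (ln 27 / ln n) = ln 27 / ln 7, a constant independent of n. So the limit is ln 27 / ln 7 = log_7(27).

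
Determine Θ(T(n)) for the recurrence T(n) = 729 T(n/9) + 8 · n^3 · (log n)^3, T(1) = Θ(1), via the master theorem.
T(n) = Θ(n^3 · (log n)^4)

Here log_9 729 = 3 and f(n) = 8 · n^3 · (log n)^3 = Θ(n^(log_9 729) · (log n)^3). This is the extended Case 2 of the master theorem (f matches the critical exponent up to log factors), giving T(n) = Θ(n^(log_9 729) · (log n)^(3+1)) = Θ(n^3 · (log n)^4).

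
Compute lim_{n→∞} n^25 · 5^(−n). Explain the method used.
lim = 0

Exponentials with base > 1 dominate every fixed polynomial: for any fixed c, n^c / 5^n → 0 as n → ∞ (e.g. by the ratio test, or by writing 5^n = e^(n ln 5) and noting e^(n ln 5) / n^c → ∞). Hence n^25 · 5^(−n) = n^25 / 5^n → 0.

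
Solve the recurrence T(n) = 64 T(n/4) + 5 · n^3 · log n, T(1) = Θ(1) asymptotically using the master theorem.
T(n) = Θ(n^3 · (log n)^2)

Here log_4 64 = 3 and f(n) = 5 · n^3 · log n = Θ(n^(log_4 64) · (log n)^1). This is the extended Case 2 of the master theorem (f matches the critical exponent up to log factors), giving T(n) = Θ(n^(log_4 64) · (log n)^(1+1)) = Θ(n^3 · (log n)^2).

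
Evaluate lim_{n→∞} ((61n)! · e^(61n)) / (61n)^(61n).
lim = ∞

Stirling: (61n)! ~ sqrt(2π·61n) · (61n/e)^(61n). Hence
  (61n)! · e^(61n) / (61n)^(61n) ~ sqrt(2π·61n) = sqrt(2π·61) · sqrt(n) → ∞.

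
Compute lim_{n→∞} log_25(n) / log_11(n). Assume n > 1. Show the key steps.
lim = ln(11) / ln(25) = log_25(11)

Change of base: log_25(n) = ln n / ln 25 and log_11(n) = ln n / ln 11. The ratio is (ln n / ln 25) · (ln 11 / ln n) = ln 11 / ln 25, a constant independent of n. So the limit is ln 11 / ln 25 = log_25(11).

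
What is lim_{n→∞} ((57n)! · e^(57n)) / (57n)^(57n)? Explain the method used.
lim = ∞

Stirling: (57n)! ~ sqrt(2π·57n) · (57n/e)^(57n). Hence
  (57n)! · e^(57n) / (57n)^(57n) ~ sqrt(2π·57n) = sqrt(2π·57) · sqrt(n) → ∞.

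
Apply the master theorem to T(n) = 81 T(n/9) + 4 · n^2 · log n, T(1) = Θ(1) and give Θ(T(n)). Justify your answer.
T(n) = Θ(n^2 · (log n)^2)

Here log_9 81 = 2 and f(n) = 4 · n^2 · log n = Θ(n^(log_9 81) · (log n)^1). This is the extended Case 2 of the master theorem (f matches the critical exponent up to log factors), giving T(n) = Θ(n^(log_9 81) · (log n)^(1+1)) = Θ(n^2 · (log n)^2).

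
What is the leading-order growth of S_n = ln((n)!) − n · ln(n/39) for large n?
S_n ~ n · (ln 39 − 1) + O(ln n)

Stirling: ln((n)!) = n ln(n) − n + O(ln n).
  S_n = n ln(n) − n − n ln(n/39) + O(ln n)
      = n ln(n) − n ln n + n ln 39 − n + O(ln n)
      = n ln 39 − n + O(ln n)
      = n (ln 39 − 1) + O(ln n).
Numerically ln(39) − 1 ≈ 2.6636.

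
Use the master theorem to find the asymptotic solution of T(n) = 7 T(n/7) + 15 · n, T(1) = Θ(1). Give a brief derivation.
T(n) = Θ(n log n)

log_7 7 = 1, and f(n) = 15 · n = Θ(n^(log_7 7)). This is Case 2 of the master theorem: T(n) = Θ(f(n) · log n) = Θ(n log n).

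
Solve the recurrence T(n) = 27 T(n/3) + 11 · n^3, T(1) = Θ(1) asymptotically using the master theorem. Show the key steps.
T(n) = Θ(n^3 log n)

log_3 27 = 3, and f(n) = 11 · n^3 = Θ(n^(log_3 27)). This is Case 2 of the master theorem: T(n) = Θ(f(n) · log n) = Θ(n^3 log n).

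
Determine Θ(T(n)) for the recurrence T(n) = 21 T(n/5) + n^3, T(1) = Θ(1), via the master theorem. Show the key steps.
T(n) = Θ(n^3)

log_5 21 ≈ 1.892. f(n) = n^3 dominates n^(log_5 21) since 3 > 1.892, and the regularity condition a·f(n/b) = 21·(n/5)^3 = (21/125)·n^3 ≤ c·f(n) holds with c = 21/125 ≈ 0.168 < 1. So this is Case 3: T(n) = Θ(f(n)) = Θ(n^3).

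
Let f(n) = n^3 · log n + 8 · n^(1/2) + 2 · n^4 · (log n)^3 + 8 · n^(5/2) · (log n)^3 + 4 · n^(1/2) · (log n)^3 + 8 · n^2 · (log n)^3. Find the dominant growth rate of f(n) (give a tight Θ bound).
f(n) ∈ Θ(n^4 · (log n)^3)

Compare the terms by growth order. For large n, n^a · (log n)^b dominates n^a' · (log n)^b' iff a > a', or (a = a' and b > b'). Ranking the 6 terms shows the dominant one is 2 · n^4 · (log n)^3. Hence f(n) ∈ Θ(n^4 · (log n)^3).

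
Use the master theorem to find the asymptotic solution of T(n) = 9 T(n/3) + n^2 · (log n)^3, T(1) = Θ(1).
T(n) = Θ(n^2 · (log n)^4)

Here log_3 9 = 2 and f(n) = n^2 · (log n)^3 = Θ(n^(log_3 9) · (log n)^3). This is the extended Case 2 of the master theorem (f matches the critical exponent up to log factors), giving T(n) = Θ(n^(log_3 9) · (log n)^(3+1)) = Θ(n^2 · (log n)^4).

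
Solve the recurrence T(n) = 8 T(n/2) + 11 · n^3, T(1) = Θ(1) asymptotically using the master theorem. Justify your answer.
T(n) = Θ(n^3 log n)

log_2 8 = 3, and f(n) = 11 · n^3 = Θ(n^(log_2 8)). This is Case 2 of the master theorem: T(n) = Θ(f(n) · log n) = Θ(n^3 log n).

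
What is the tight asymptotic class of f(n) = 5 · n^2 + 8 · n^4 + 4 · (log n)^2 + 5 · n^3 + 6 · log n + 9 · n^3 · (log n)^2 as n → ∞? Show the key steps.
f(n) ∈ Θ(n^4)

Compare the terms by growth order. For large n, n^a · (log n)^b dominates n^a' · (log n)^b' iff a > a', or (a = a' and b > b'). Ranking the 6 terms shows the dominant one is 8 · n^4. Hence f(n) ∈ Θ(n^4).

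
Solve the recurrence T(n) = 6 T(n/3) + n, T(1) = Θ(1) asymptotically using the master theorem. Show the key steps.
T(n) = Θ(n^(log_3 6))

Master theorem: compare f(n) = n to n^(log_3 6) where log_3 6 ≈ 1.631. Since 1 < log_3 6, we have f(n) = O(n^(log_3 6 − ε)) for some ε > 0 — Case 1. Hence T(n) = Θ(n^(log_3 6)).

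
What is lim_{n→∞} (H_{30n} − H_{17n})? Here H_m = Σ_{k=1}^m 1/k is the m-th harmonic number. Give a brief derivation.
lim = ln(30/17)

Euler-Maclaurin gives H_m = ln m + γ + 1/(2m) + O(1/m^2). The γ and O(1/m) terms cancel in the difference:
  H_{30n} − H_{17n} = ln(30n) − ln(17n) + O(1/n) = ln(30/17) + O(1/n).
Hence the limit is ln(30/17).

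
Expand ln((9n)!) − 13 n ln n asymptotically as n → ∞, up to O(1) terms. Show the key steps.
ln((9n)!) − 13 n ln n = −4 n ln n + 9(ln 9 − 1) n + (1/2) ln(2π·9n) + O(1/n)

Stirling: ln((9n)!) = 9n ln(9n) − 9n + (1/2) ln(2π·9n) + O(1/n).
Expand 9n ln(9n) = 9n (ln n + ln 9) = 9n ln n + 9n ln 9.
Subtract 13n ln n: leading term is (9 − 13) n ln n = −4 n ln n. The next term is 9n ln 9 − 9n = 9(ln 9 − 1) n. Then the (1/2) ln(2π·9n) correction.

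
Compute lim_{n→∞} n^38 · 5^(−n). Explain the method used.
lim = 0

Exponentials with base > 1 dominate every fixed polynomial: for any fixed c, n^c / 5^n → 0 as n → ∞ (e.g. by the ratio test, or by writing 5^n = e^(n ln 5) and noting e^(n ln 5) / n^c → ∞). Hence n^38 · 5^(−n) = n^38 / 5^n → 0.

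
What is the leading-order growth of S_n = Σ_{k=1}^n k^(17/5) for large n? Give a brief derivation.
S_n ~ (5/22) · n^(22/5)

Integral comparison: Σ_{k=1}^n k^(17/5) = ∫_0^n x^(17/5) dx + O(n^(17/5)). The integral is n^(1 + 17/5) / (1 + 17/5) = n^((17+5)/5) / ((17+5)/5) = (5/22) · n^(22/5).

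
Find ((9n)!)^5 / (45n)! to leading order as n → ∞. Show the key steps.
((9n)!)^5/(45n)! ~ ((2π·9n)^(4/2) / sqrt(5)) · 5^(−5·9n)  →  0

Write N = 9n. Stirling: N! ~ sqrt(2π N)(N/e)^N and (5N)! ~ sqrt(2π·5N)·(5N/e)^(5N).
  (N!)^5/(5N)! ~ (2π N)^(5/2) (N/e)^(5N) / [sqrt(2π·5N) (5N/e)^(5N)]
     = (2π N)^(5/2) / sqrt(2π·5N) · (N/(5N))^(5N)
     = (2π N)^((5−1)/2) / sqrt(5) · 5^(−5N).
Since 5^5 > 1, the factor 5^(−5N) decays exponentially, so the ratio → 0. Substituting N = 9n gives the stated form.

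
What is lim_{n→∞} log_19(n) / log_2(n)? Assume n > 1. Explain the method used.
lim = ln(2) / ln(19) = log_19(2)

Change of base: log_19(n) = ln n / ln 19 and log_2(n) = ln n / ln 2. The ratio is (ln n / ln 19) · (ln 2 / ln n) = ln 2 / ln 19, a constant independent of n. So the limit is ln 2 / ln 19 = log_19(2).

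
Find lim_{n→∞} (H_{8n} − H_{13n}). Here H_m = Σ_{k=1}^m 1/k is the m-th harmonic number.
lim = ln(8/13)

Euler-Maclaurin gives H_m = ln m + γ + 1/(2m) + O(1/m^2). The γ and O(1/m) terms cancel in the difference:
  H_{8n} − H_{13n} = ln(8n) − ln(13n) + O(1/n) = ln(8/13) + O(1/n).
Hence the limit is ln(8/13).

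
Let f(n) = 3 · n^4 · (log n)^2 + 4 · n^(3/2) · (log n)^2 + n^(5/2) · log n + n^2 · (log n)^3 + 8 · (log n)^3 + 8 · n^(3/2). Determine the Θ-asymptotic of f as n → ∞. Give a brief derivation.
f(n) ∈ Θ(n^4 · (log n)^2)

Compare the terms by growth order. For large n, n^a · (log n)^b dominates n^a' · (log n)^b' iff a > a', or (a = a' and b > b'). Ranking the 6 terms shows the dominant one is 3 · n^4 · (log n)^2. Hence f(n) ∈ Θ(n^4 · (log n)^2).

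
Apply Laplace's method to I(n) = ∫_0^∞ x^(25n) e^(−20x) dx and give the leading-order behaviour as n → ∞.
I(n) ~ (sqrt(2π·25n) / 20) · (25n/(20e))^(25n)

Write the integrand as exp(25n ln x − 20x) and set f(x) = 25n ln x − 20x. Then f'(x) = 25n/x − 20 = 0 at x* = 25n/20, and f''(x*) = −25n/x*^2 = −20^2/(25n). Laplace's method (interior maximum) gives
  I(n) ~ e^(f(x*)) · sqrt(2π / |f''(x*)|)
        = exp(25n ln(25n/20) − 25n) · sqrt(2π · 25n / 20^2)
        = (25n/20)^(25n) e^(−25n) · sqrt(2π·25n) / 20
        = (sqrt(2π·25n) / 20) · (25n/(20e))^(25n).
This matches Γ(25n+1)/20^(25n+1) with Stirling applied to Γ.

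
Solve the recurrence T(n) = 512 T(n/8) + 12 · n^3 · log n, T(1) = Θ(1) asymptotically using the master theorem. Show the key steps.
T(n) = Θ(n^3 · (log n)^2)

Here log_8 512 = 3 and f(n) = 12 · n^3 · log n = Θ(n^(log_8 512) · (log n)^1). This is the extended Case 2 of the master theorem (f matches the critical exponent up to log factors), giving T(n) = Θ(n^(log_8 512) · (log n)^(1+1)) = Θ(n^3 · (log n)^2).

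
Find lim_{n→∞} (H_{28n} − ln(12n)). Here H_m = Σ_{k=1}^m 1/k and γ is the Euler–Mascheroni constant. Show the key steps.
lim = ln(7/3) + γ

By Euler-Maclaurin, H_m = ln m + γ + O(1/m). So
  H_{28n} − ln(12n) = ln(28n) + γ − ln(12n) + O(1/n)
                       = ln(28/12) + γ + O(1/n).
Hence the limit is ln(28/12) + γ (= ln(7/3)).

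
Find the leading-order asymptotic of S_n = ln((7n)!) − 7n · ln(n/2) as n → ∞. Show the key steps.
S_n ~ 7n · (ln 14 − 1) + O(ln n)

Stirling: ln((7n)!) = 7n ln(7n) − 7n + O(ln n).
  S_n = 7n ln(7n) − 7n − 7n ln(n/2) + O(ln n)
      = 7n ln(7n) − 7n ln n + 7n ln 2 − 7n + O(ln n)
      = 7n ln 7 + 7n ln 2 − 7n + O(ln n)
      = 7n (ln 14 − 1) + O(ln n).
Numerically ln(14) − 1 ≈ 1.6391.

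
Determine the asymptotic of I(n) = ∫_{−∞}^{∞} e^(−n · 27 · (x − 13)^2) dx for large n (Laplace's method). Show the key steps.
I(n) = sqrt(π/(27n))

Here φ(x) = 27 · (x − 13)^2 has its unique minimum at x* = 13 with φ(x*) = 0 and φ''(x*) = 54. Laplace's method gives
  I(n) ~ e^(−n φ(x*)) · sqrt(2π / (n · φ''(x*))) = sqrt(2π / (54n)) = sqrt(π/(27n)).
This is exact: substituting u = (x − 13)·sqrt(27n) gives I(n) = (1/sqrt(27n)) ∫_{−∞}^{∞} e^(−u^2) du = sqrt(π/(27n)).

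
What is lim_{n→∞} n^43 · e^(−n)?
lim = 0

Exponentials with base > 1 dominate every fixed polynomial: for any fixed c, n^c / e^n → 0 as n → ∞ (e.g. by the ratio test, or since e^n grows faster than any power of n). Hence n^43 · e^(−n) = n^43 / e^n → 0.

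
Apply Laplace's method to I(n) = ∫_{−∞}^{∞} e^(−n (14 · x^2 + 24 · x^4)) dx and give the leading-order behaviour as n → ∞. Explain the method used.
I(n) ~ sqrt(π/(14n))

φ(x) = 14 · x^2 + 24 · x^4 has its unique global minimum at x* = 0 (since φ'(x) = 28x + 96x^3 = 0 only at x = 0 for real x with both coefficients positive, and φ → ∞ as |x| → ∞). At x* = 0, φ(0) = 0 and φ''(0) = 28. Laplace's method then gives
  I(n) ~ sqrt(2π / (n · φ''(0))) · e^(−n φ(0)) = sqrt(2π / (28n)) = sqrt(π/(14n)).
The 24 · x^4 term contributes only at subleading order (an O(1/n) relative correction).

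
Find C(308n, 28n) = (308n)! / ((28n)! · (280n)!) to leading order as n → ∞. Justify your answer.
C(308n, 28n) ~ (285311670611/10000000000)^(28n) · sqrt(11/(20π·28n))

Write N = 28n. Apply Stirling to each factorial:
  (11N)! ~ sqrt(2π·11N) · (11N/e)^(11N),
  N! ~ sqrt(2π N) · (N/e)^N,
  (10N)! ~ sqrt(2π·10N) · (10N/e)^(10N).
The exponential factors combine to (11N)^(11N) / (N^N · (10N)^(10N)) = 11^(11N)/10^(10N) = (11^11/10^10)^N = (285311670611/10000000000)^N.
The square-root prefactors combine to sqrt(2π·11N) / (sqrt(2π N)·sqrt(2π·10N)) = sqrt(11 / (2π·10·N)) = sqrt(11/(20π·28n)).
Substituting N = 28n: C(308n, 28n) ~ (285311670611/10000000000)^(28n) · sqrt(11/(20π·28n)).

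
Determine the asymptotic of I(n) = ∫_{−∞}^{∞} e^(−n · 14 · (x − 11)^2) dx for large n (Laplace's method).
I(n) = sqrt(π/(14n))

Here φ(x) = 14 · (x − 11)^2 has its unique minimum at x* = 11 with φ(x*) = 0 and φ''(x*) = 28. Laplace's method gives
  I(n) ~ e^(−n φ(x*)) · sqrt(2π / (n · φ''(x*))) = sqrt(2π / (28n)) = sqrt(π/(14n)).
This is exact: substituting u = (x − 11)·sqrt(14n) gives I(n) = (1/sqrt(14n)) ∫_{−∞}^{∞} e^(−u^2) du = sqrt(π/(14n)).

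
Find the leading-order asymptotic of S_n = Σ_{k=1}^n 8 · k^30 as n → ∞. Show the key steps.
S_n ~ 8 · n^31 / 31

By integral comparison (Euler-Maclaurin), Σ_{k=1}^n 8 · k^30 = 8 · ∫_0^n x^30 dx + O(n^30) = 8 · n^31/31 + O(n^30). (Equivalently, Faulhaber's formula gives the same leading term.)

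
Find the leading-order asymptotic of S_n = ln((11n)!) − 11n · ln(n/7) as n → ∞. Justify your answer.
S_n ~ 11n · (ln 77 − 1) + O(ln n)

Stirling: ln((11n)!) = 11n ln(11n) − 11n + O(ln n).
  S_n = 11n ln(11n) − 11n − 11n ln(n/7) + O(ln n)
      = 11n ln(11n) − 11n ln n + 11n ln 7 − 11n + O(ln n)
      = 11n ln 11 + 11n ln 7 − 11n + O(ln n)
      = 11n (ln 77 − 1) + O(ln n).
Numerically ln(77) − 1 ≈ 3.3438.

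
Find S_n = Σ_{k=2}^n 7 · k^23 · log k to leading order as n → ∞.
S_n ~ 7 · n^24 log n / 24 − 7 · n^24 / 576

By integral comparison, S_n = ∫_1^n 7 · x^23 · log x dx + O(n^23 · log n). For the integral, ∫ x^23 log x dx = n^24 log n / 24 − n^24/576 (integration by parts). Hence S_n ~ 7 · n^24 log n / 24 − 7 · n^24 / 576.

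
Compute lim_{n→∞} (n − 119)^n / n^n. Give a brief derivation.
lim = e^(−119)

Rewrite as (1 − 119/n)^(n). By the standard limit (1 + x/n)^n → e^x, we have (1 − 119/n)^n → e^(−119), and raising to the 1st power gives e^(−119).
More precisely, ln[(1 − 119/n)^(n)] = n · ln(1 − 119/n) = n · (-119/n + O(1/n^2)) = -119 + O(1/n) → -119.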